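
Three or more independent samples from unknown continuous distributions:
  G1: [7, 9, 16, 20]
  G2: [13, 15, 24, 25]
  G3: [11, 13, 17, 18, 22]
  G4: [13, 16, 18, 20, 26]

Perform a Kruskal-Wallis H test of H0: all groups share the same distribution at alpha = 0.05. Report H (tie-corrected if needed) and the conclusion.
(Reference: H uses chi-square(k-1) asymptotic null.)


Step 1: Combine all N = 18 observations and assign midranks.
sorted (value, group, rank): (7,G1,1), (9,G1,2), (11,G3,3), (13,G2,5), (13,G3,5), (13,G4,5), (15,G2,7), (16,G1,8.5), (16,G4,8.5), (17,G3,10), (18,G3,11.5), (18,G4,11.5), (20,G1,13.5), (20,G4,13.5), (22,G3,15), (24,G2,16), (25,G2,17), (26,G4,18)
Step 2: Sum ranks within each group.
R_1 = 25 (n_1 = 4)
R_2 = 45 (n_2 = 4)
R_3 = 44.5 (n_3 = 5)
R_4 = 56.5 (n_4 = 5)
Step 3: H = 12/(N(N+1)) * sum(R_i^2/n_i) - 3(N+1)
     = 12/(18*19) * (25^2/4 + 45^2/4 + 44.5^2/5 + 56.5^2/5) - 3*19
     = 0.035088 * 1697 - 57
     = 2.543860.
Step 4: Ties present; correction factor C = 1 - 42/(18^3 - 18) = 0.992776. Corrected H = 2.543860 / 0.992776 = 2.562370.
Step 5: Under H0, H ~ chi^2(3); p-value = 0.464125.
Step 6: alpha = 0.05. fail to reject H0.

H = 2.5624, df = 3, p = 0.464125, fail to reject H0.


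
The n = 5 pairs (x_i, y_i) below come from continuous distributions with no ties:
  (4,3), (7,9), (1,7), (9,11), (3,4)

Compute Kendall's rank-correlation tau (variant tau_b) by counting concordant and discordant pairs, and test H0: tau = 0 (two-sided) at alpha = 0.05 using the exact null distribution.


Step 1: Enumerate the 10 unordered pairs (i,j) with i<j and classify each by sign(x_j-x_i) * sign(y_j-y_i).
  (1,2):dx=+3,dy=+6->C; (1,3):dx=-3,dy=+4->D; (1,4):dx=+5,dy=+8->C; (1,5):dx=-1,dy=+1->D
  (2,3):dx=-6,dy=-2->C; (2,4):dx=+2,dy=+2->C; (2,5):dx=-4,dy=-5->C; (3,4):dx=+8,dy=+4->C
  (3,5):dx=+2,dy=-3->D; (4,5):dx=-6,dy=-7->C
Step 2: C = 7, D = 3, total pairs = 10.
Step 3: tau = (C - D)/(n(n-1)/2) = (7 - 3)/10 = 0.400000.
Step 4: Exact two-sided p-value (enumerate n! = 120 permutations of y under H0): p = 0.483333.
Step 5: alpha = 0.05. fail to reject H0.

tau_b = 0.4000 (C=7, D=3), p = 0.483333, fail to reject H0.


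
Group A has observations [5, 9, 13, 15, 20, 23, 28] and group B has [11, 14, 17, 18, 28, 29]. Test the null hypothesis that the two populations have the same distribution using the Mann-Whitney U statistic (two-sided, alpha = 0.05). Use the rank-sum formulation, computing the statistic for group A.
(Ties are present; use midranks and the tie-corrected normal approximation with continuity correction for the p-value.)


Step 1: Combine and sort all 13 observations; assign midranks.
sorted (value, group): (5,X), (9,X), (11,Y), (13,X), (14,Y), (15,X), (17,Y), (18,Y), (20,X), (23,X), (28,X), (28,Y), (29,Y)
ranks: 5->1, 9->2, 11->3, 13->4, 14->5, 15->6, 17->7, 18->8, 20->9, 23->10, 28->11.5, 28->11.5, 29->13
Step 2: Rank sum for X: R1 = 1 + 2 + 4 + 6 + 9 + 10 + 11.5 = 43.5.
Step 3: U_X = R1 - n1(n1+1)/2 = 43.5 - 7*8/2 = 43.5 - 28 = 15.5.
       U_Y = n1*n2 - U_X = 42 - 15.5 = 26.5.
Step 4: Ties are present, so use the tie-corrected normal approximation (with continuity correction) for the p-value.
Step 5: p-value = 0.474443; compare to alpha = 0.05. fail to reject H0.

U_X = 15.5, p = 0.474443, fail to reject H0 at alpha = 0.05.


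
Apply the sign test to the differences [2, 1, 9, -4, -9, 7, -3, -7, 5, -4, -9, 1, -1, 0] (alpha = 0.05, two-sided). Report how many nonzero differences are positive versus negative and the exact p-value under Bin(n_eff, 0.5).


Step 1: Discard zero differences. Original n = 14; n_eff = number of nonzero differences = 13.
Nonzero differences (with sign): +2, +1, +9, -4, -9, +7, -3, -7, +5, -4, -9, +1, -1
Step 2: Count signs: positive = 6, negative = 7.
Step 3: Under H0: P(positive) = 0.5, so the number of positives S ~ Bin(13, 0.5).
Step 4: Two-sided exact p-value = sum of Bin(13,0.5) probabilities at or below the observed probability = 1.000000.
Step 5: alpha = 0.05. fail to reject H0.

n_eff = 13, pos = 6, neg = 7, p = 1.000000, fail to reject H0.


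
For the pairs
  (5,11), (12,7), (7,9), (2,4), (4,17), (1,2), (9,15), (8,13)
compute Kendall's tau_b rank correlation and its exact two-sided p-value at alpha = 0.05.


Step 1: Enumerate the 28 unordered pairs (i,j) with i<j and classify each by sign(x_j-x_i) * sign(y_j-y_i).
  (1,2):dx=+7,dy=-4->D; (1,3):dx=+2,dy=-2->D; (1,4):dx=-3,dy=-7->C; (1,5):dx=-1,dy=+6->D
  (1,6):dx=-4,dy=-9->C; (1,7):dx=+4,dy=+4->C; (1,8):dx=+3,dy=+2->C; (2,3):dx=-5,dy=+2->D
  (2,4):dx=-10,dy=-3->C; (2,5):dx=-8,dy=+10->D; (2,6):dx=-11,dy=-5->C; (2,7):dx=-3,dy=+8->D
  (2,8):dx=-4,dy=+6->D; (3,4):dx=-5,dy=-5->C; (3,5):dx=-3,dy=+8->D; (3,6):dx=-6,dy=-7->C
  (3,7):dx=+2,dy=+6->C; (3,8):dx=+1,dy=+4->C; (4,5):dx=+2,dy=+13->C; (4,6):dx=-1,dy=-2->C
  (4,7):dx=+7,dy=+11->C; (4,8):dx=+6,dy=+9->C; (5,6):dx=-3,dy=-15->C; (5,7):dx=+5,dy=-2->D
  (5,8):dx=+4,dy=-4->D; (6,7):dx=+8,dy=+13->C; (6,8):dx=+7,dy=+11->C; (7,8):dx=-1,dy=-2->C
Step 2: C = 18, D = 10, total pairs = 28.
Step 3: tau = (C - D)/(n(n-1)/2) = (18 - 10)/28 = 0.285714.
Step 4: Exact two-sided p-value (enumerate n! = 40320 permutations of y under H0): p = 0.398760.
Step 5: alpha = 0.05. fail to reject H0.

tau_b = 0.2857 (C=18, D=10), p = 0.398760, fail to reject H0.


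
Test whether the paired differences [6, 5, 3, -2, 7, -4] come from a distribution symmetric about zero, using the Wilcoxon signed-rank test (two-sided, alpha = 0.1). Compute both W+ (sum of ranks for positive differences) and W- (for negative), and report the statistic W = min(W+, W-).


Step 1: Drop any zero differences (none here) and take |d_i|.
|d| = [6, 5, 3, 2, 7, 4]
Step 2: Midrank |d_i| (ties get averaged ranks).
ranks: |6|->5, |5|->4, |3|->2, |2|->1, |7|->6, |4|->3
Step 3: Attach original signs; sum ranks with positive sign and with negative sign.
W+ = 5 + 4 + 2 + 6 = 17
W- = 1 + 3 = 4
(Check: W+ + W- = 21 should equal n(n+1)/2 = 21.)
Step 4: Test statistic W = min(W+, W-) = 4.
Step 5: No ties, so the exact null distribution over the 2^6 = 64 sign assignments gives the two-sided p-value = 0.218750.
Step 6: alpha = 0.1. fail to reject H0.

W+ = 17, W- = 4, W = min = 4, p = 0.218750, fail to reject H0.


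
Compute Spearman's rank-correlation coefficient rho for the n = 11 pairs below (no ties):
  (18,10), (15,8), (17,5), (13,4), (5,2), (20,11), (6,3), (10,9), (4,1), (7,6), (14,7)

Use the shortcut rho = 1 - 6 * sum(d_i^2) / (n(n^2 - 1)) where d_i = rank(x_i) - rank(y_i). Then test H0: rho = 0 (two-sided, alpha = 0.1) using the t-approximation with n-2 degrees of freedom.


Step 1: Rank x and y separately (midranks; no ties here).
rank(x): 18->10, 15->8, 17->9, 13->6, 5->2, 20->11, 6->3, 10->5, 4->1, 7->4, 14->7
rank(y): 10->10, 8->8, 5->5, 4->4, 2->2, 11->11, 3->3, 9->9, 1->1, 6->6, 7->7
Step 2: d_i = R_x(i) - R_y(i); compute d_i^2.
  (10-10)^2=0, (8-8)^2=0, (9-5)^2=16, (6-4)^2=4, (2-2)^2=0, (11-11)^2=0, (3-3)^2=0, (5-9)^2=16, (1-1)^2=0, (4-6)^2=4, (7-7)^2=0
sum(d^2) = 40.
Step 3: rho = 1 - 6*40 / (11*(11^2 - 1)) = 1 - 240/1320 = 0.818182.
Step 4: Under H0, t = rho * sqrt((n-2)/(1-rho^2)) = 4.2691 ~ t(9).
Step 5: Two-sided p-value from the t-distribution with 9 df = 0.002083.
Step 6: alpha = 0.1. reject H0.

rho = 0.8182, p = 0.002083, reject H0 at alpha = 0.1.


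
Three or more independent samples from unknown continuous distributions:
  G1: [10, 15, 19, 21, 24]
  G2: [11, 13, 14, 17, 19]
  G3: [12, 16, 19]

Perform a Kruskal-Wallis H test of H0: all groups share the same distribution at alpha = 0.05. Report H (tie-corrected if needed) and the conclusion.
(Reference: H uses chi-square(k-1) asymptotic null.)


Step 1: Combine all N = 13 observations and assign midranks.
sorted (value, group, rank): (10,G1,1), (11,G2,2), (12,G3,3), (13,G2,4), (14,G2,5), (15,G1,6), (16,G3,7), (17,G2,8), (19,G1,10), (19,G2,10), (19,G3,10), (21,G1,12), (24,G1,13)
Step 2: Sum ranks within each group.
R_1 = 42 (n_1 = 5)
R_2 = 29 (n_2 = 5)
R_3 = 20 (n_3 = 3)
Step 3: H = 12/(N(N+1)) * sum(R_i^2/n_i) - 3(N+1)
     = 12/(13*14) * (42^2/5 + 29^2/5 + 20^2/3) - 3*14
     = 0.065934 * 654.333 - 42
     = 1.142857.
Step 4: Ties present; correction factor C = 1 - 24/(13^3 - 13) = 0.989011. Corrected H = 1.142857 / 0.989011 = 1.155556.
Step 5: Under H0, H ~ chi^2(2); p-value = 0.561144.
Step 6: alpha = 0.05. fail to reject H0.

H = 1.1556, df = 2, p = 0.561144, fail to reject H0.


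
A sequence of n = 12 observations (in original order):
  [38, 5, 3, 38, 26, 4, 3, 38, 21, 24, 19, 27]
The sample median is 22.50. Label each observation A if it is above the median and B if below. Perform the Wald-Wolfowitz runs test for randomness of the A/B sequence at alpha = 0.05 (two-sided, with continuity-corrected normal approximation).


Step 1: Compute median = 22.50; label A = above, B = below.
Labels in order: ABBAABBABABA  (n_A = 6, n_B = 6)
Step 2: Count runs R = 9.
Step 3: Under H0 (random ordering), E[R] = 2*n_A*n_B/(n_A+n_B) + 1 = 2*6*6/12 + 1 = 7.0000.
        Var[R] = 2*n_A*n_B*(2*n_A*n_B - n_A - n_B) / ((n_A+n_B)^2 * (n_A+n_B-1)) = 4320/1584 = 2.7273.
        SD[R] = 1.6514.
Step 4: Continuity-corrected z = (R - 0.5 - E[R]) / SD[R] = (9 - 0.5 - 7.0000) / 1.6514 = 0.9083.
Step 5: Two-sided p-value via normal approximation = 2*(1 - Phi(|z|)) = 0.363722.
Step 6: alpha = 0.05. fail to reject H0.

R = 9, z = 0.9083, p = 0.363722, fail to reject H0.


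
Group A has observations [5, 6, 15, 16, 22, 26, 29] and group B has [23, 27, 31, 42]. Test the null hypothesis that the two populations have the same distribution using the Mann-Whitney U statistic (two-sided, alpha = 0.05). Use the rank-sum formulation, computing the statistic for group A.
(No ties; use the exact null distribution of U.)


Step 1: Combine and sort all 11 observations; assign midranks.
sorted (value, group): (5,X), (6,X), (15,X), (16,X), (22,X), (23,Y), (26,X), (27,Y), (29,X), (31,Y), (42,Y)
ranks: 5->1, 6->2, 15->3, 16->4, 22->5, 23->6, 26->7, 27->8, 29->9, 31->10, 42->11
Step 2: Rank sum for X: R1 = 1 + 2 + 3 + 4 + 5 + 7 + 9 = 31.
Step 3: U_X = R1 - n1(n1+1)/2 = 31 - 7*8/2 = 31 - 28 = 3.
       U_Y = n1*n2 - U_X = 28 - 3 = 25.
Step 4: No ties, so the exact null distribution of U (based on enumerating the C(11,7) = 330 equally likely rank assignments) gives the two-sided p-value.
Step 5: p-value = 0.042424; compare to alpha = 0.05. reject H0.

U_X = 3, p = 0.042424, reject H0 at alpha = 0.05.


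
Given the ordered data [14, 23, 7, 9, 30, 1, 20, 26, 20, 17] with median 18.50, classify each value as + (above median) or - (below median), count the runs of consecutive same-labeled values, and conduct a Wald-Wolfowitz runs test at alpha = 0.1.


Step 1: Compute median = 18.50; label A = above, B = below.
Labels in order: BABBABAAAB  (n_A = 5, n_B = 5)
Step 2: Count runs R = 7.
Step 3: Under H0 (random ordering), E[R] = 2*n_A*n_B/(n_A+n_B) + 1 = 2*5*5/10 + 1 = 6.0000.
        Var[R] = 2*n_A*n_B*(2*n_A*n_B - n_A - n_B) / ((n_A+n_B)^2 * (n_A+n_B-1)) = 2000/900 = 2.2222.
        SD[R] = 1.4907.
Step 4: Continuity-corrected z = (R - 0.5 - E[R]) / SD[R] = (7 - 0.5 - 6.0000) / 1.4907 = 0.3354.
Step 5: Two-sided p-value via normal approximation = 2*(1 - Phi(|z|)) = 0.737316.
Step 6: alpha = 0.1. fail to reject H0.

R = 7, z = 0.3354, p = 0.737316, fail to reject H0.


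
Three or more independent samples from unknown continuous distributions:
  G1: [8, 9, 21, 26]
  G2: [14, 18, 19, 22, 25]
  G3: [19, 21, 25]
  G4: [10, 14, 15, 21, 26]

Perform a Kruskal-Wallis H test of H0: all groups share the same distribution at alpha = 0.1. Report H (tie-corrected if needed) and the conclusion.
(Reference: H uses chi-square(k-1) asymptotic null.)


Step 1: Combine all N = 17 observations and assign midranks.
sorted (value, group, rank): (8,G1,1), (9,G1,2), (10,G4,3), (14,G2,4.5), (14,G4,4.5), (15,G4,6), (18,G2,7), (19,G2,8.5), (19,G3,8.5), (21,G1,11), (21,G3,11), (21,G4,11), (22,G2,13), (25,G2,14.5), (25,G3,14.5), (26,G1,16.5), (26,G4,16.5)
Step 2: Sum ranks within each group.
R_1 = 30.5 (n_1 = 4)
R_2 = 47.5 (n_2 = 5)
R_3 = 34 (n_3 = 3)
R_4 = 41 (n_4 = 5)
Step 3: H = 12/(N(N+1)) * sum(R_i^2/n_i) - 3(N+1)
     = 12/(17*18) * (30.5^2/4 + 47.5^2/5 + 34^2/3 + 41^2/5) - 3*18
     = 0.039216 * 1405.35 - 54
     = 1.111601.
Step 4: Ties present; correction factor C = 1 - 48/(17^3 - 17) = 0.990196. Corrected H = 1.111601 / 0.990196 = 1.122607.
Step 5: Under H0, H ~ chi^2(3); p-value = 0.771620.
Step 6: alpha = 0.1. fail to reject H0.

H = 1.1226, df = 3, p = 0.771620, fail to reject H0.


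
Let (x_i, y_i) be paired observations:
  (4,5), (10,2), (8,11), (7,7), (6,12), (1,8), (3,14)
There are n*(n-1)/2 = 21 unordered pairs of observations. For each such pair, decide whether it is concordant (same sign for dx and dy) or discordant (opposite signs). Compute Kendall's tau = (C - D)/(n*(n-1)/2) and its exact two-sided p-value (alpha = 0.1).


Step 1: Enumerate the 21 unordered pairs (i,j) with i<j and classify each by sign(x_j-x_i) * sign(y_j-y_i).
  (1,2):dx=+6,dy=-3->D; (1,3):dx=+4,dy=+6->C; (1,4):dx=+3,dy=+2->C; (1,5):dx=+2,dy=+7->C
  (1,6):dx=-3,dy=+3->D; (1,7):dx=-1,dy=+9->D; (2,3):dx=-2,dy=+9->D; (2,4):dx=-3,dy=+5->D
  (2,5):dx=-4,dy=+10->D; (2,6):dx=-9,dy=+6->D; (2,7):dx=-7,dy=+12->D; (3,4):dx=-1,dy=-4->C
  (3,5):dx=-2,dy=+1->D; (3,6):dx=-7,dy=-3->C; (3,7):dx=-5,dy=+3->D; (4,5):dx=-1,dy=+5->D
  (4,6):dx=-6,dy=+1->D; (4,7):dx=-4,dy=+7->D; (5,6):dx=-5,dy=-4->C; (5,7):dx=-3,dy=+2->D
  (6,7):dx=+2,dy=+6->C
Step 2: C = 7, D = 14, total pairs = 21.
Step 3: tau = (C - D)/(n(n-1)/2) = (7 - 14)/21 = -0.333333.
Step 4: Exact two-sided p-value (enumerate n! = 5040 permutations of y under H0): p = 0.381349.
Step 5: alpha = 0.1. fail to reject H0.

tau_b = -0.3333 (C=7, D=14), p = 0.381349, fail to reject H0.


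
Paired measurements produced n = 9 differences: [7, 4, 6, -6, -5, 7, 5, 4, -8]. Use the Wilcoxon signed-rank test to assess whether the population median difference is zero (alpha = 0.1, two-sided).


Step 1: Drop any zero differences (none here) and take |d_i|.
|d| = [7, 4, 6, 6, 5, 7, 5, 4, 8]
Step 2: Midrank |d_i| (ties get averaged ranks).
ranks: |7|->7.5, |4|->1.5, |6|->5.5, |6|->5.5, |5|->3.5, |7|->7.5, |5|->3.5, |4|->1.5, |8|->9
Step 3: Attach original signs; sum ranks with positive sign and with negative sign.
W+ = 7.5 + 1.5 + 5.5 + 7.5 + 3.5 + 1.5 = 27
W- = 5.5 + 3.5 + 9 = 18
(Check: W+ + W- = 45 should equal n(n+1)/2 = 45.)
Step 4: Test statistic W = min(W+, W-) = 18.
Step 5: Ties in |d|, so use the tie-corrected normal approximation.
        E[W] = n(n+1)/4 = 9*10/4 = 22.5.
        Tie groups: |d|=4 (t=2), |d|=5 (t=2), |d|=6 (t=2), |d|=7 (t=2); sum(t^3 - t) = 24.
        Var[W] = n(n+1)(2n+1)/24 - sum(t^3-t)/48 = 1710/24 - 24/48 = 70.75.
        z = (W - E[W]) / sqrt(Var[W]) = (18 - 22.5) / 8.4113 = -0.5350.
        Two-sided p = 2*Phi(z) = 0.592654.
Step 6: alpha = 0.1. fail to reject H0.

W+ = 27, W- = 18, W = min = 18, p = 0.592654, fail to reject H0.


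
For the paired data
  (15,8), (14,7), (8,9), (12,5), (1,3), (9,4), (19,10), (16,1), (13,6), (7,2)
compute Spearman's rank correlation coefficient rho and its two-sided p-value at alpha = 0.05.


Step 1: Rank x and y separately (midranks; no ties here).
rank(x): 15->8, 14->7, 8->3, 12->5, 1->1, 9->4, 19->10, 16->9, 13->6, 7->2
rank(y): 8->8, 7->7, 9->9, 5->5, 3->3, 4->4, 10->10, 1->1, 6->6, 2->2
Step 2: d_i = R_x(i) - R_y(i); compute d_i^2.
  (8-8)^2=0, (7-7)^2=0, (3-9)^2=36, (5-5)^2=0, (1-3)^2=4, (4-4)^2=0, (10-10)^2=0, (9-1)^2=64, (6-6)^2=0, (2-2)^2=0
sum(d^2) = 104.
Step 3: rho = 1 - 6*104 / (10*(10^2 - 1)) = 1 - 624/990 = 0.369697.
Step 4: Under H0, t = rho * sqrt((n-2)/(1-rho^2)) = 1.1254 ~ t(8).
Step 5: Two-sided p-value from the t-distribution with 8 df = 0.293050.
Step 6: alpha = 0.05. fail to reject H0.

rho = 0.3697, p = 0.293050, fail to reject H0 at alpha = 0.05.


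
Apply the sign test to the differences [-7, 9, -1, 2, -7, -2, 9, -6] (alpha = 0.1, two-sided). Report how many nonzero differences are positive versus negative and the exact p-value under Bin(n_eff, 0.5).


Step 1: Discard zero differences. Original n = 8; n_eff = number of nonzero differences = 8.
Nonzero differences (with sign): -7, +9, -1, +2, -7, -2, +9, -6
Step 2: Count signs: positive = 3, negative = 5.
Step 3: Under H0: P(positive) = 0.5, so the number of positives S ~ Bin(8, 0.5).
Step 4: Two-sided exact p-value = sum of Bin(8,0.5) probabilities at or below the observed probability = 0.726562.
Step 5: alpha = 0.1. fail to reject H0.

n_eff = 8, pos = 3, neg = 5, p = 0.726562, fail to reject H0.


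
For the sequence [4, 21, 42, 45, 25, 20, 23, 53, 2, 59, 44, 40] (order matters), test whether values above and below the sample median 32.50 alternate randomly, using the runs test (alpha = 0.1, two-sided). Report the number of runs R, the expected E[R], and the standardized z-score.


Step 1: Compute median = 32.50; label A = above, B = below.
Labels in order: BBAABBBABAAA  (n_A = 6, n_B = 6)
Step 2: Count runs R = 6.
Step 3: Under H0 (random ordering), E[R] = 2*n_A*n_B/(n_A+n_B) + 1 = 2*6*6/12 + 1 = 7.0000.
        Var[R] = 2*n_A*n_B*(2*n_A*n_B - n_A - n_B) / ((n_A+n_B)^2 * (n_A+n_B-1)) = 4320/1584 = 2.7273.
        SD[R] = 1.6514.
Step 4: Continuity-corrected z = (R + 0.5 - E[R]) / SD[R] = (6 + 0.5 - 7.0000) / 1.6514 = -0.3028.
Step 5: Two-sided p-value via normal approximation = 2*(1 - Phi(|z|)) = 0.762069.
Step 6: alpha = 0.1. fail to reject H0.

R = 6, z = -0.3028, p = 0.762069, fail to reject H0.


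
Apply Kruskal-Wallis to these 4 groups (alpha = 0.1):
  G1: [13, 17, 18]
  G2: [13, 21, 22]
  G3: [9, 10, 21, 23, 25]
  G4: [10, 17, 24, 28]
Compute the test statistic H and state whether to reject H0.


Step 1: Combine all N = 15 observations and assign midranks.
sorted (value, group, rank): (9,G3,1), (10,G3,2.5), (10,G4,2.5), (13,G1,4.5), (13,G2,4.5), (17,G1,6.5), (17,G4,6.5), (18,G1,8), (21,G2,9.5), (21,G3,9.5), (22,G2,11), (23,G3,12), (24,G4,13), (25,G3,14), (28,G4,15)
Step 2: Sum ranks within each group.
R_1 = 19 (n_1 = 3)
R_2 = 25 (n_2 = 3)
R_3 = 39 (n_3 = 5)
R_4 = 37 (n_4 = 4)
Step 3: H = 12/(N(N+1)) * sum(R_i^2/n_i) - 3(N+1)
     = 12/(15*16) * (19^2/3 + 25^2/3 + 39^2/5 + 37^2/4) - 3*16
     = 0.050000 * 975.117 - 48
     = 0.755833.
Step 4: Ties present; correction factor C = 1 - 24/(15^3 - 15) = 0.992857. Corrected H = 0.755833 / 0.992857 = 0.761271.
Step 5: Under H0, H ~ chi^2(3); p-value = 0.858706.
Step 6: alpha = 0.1. fail to reject H0.

H = 0.7613, df = 3, p = 0.858706, fail to reject H0.


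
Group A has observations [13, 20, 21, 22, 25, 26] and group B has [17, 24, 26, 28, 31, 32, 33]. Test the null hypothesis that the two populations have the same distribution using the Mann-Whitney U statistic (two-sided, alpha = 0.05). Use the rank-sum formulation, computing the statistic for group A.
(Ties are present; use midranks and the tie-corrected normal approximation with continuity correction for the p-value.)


Step 1: Combine and sort all 13 observations; assign midranks.
sorted (value, group): (13,X), (17,Y), (20,X), (21,X), (22,X), (24,Y), (25,X), (26,X), (26,Y), (28,Y), (31,Y), (32,Y), (33,Y)
ranks: 13->1, 17->2, 20->3, 21->4, 22->5, 24->6, 25->7, 26->8.5, 26->8.5, 28->10, 31->11, 32->12, 33->13
Step 2: Rank sum for X: R1 = 1 + 3 + 4 + 5 + 7 + 8.5 = 28.5.
Step 3: U_X = R1 - n1(n1+1)/2 = 28.5 - 6*7/2 = 28.5 - 21 = 7.5.
       U_Y = n1*n2 - U_X = 42 - 7.5 = 34.5.
Step 4: Ties are present, so use the tie-corrected normal approximation (with continuity correction) for the p-value.
Step 5: p-value = 0.062928; compare to alpha = 0.05. fail to reject H0.

U_X = 7.5, p = 0.062928, fail to reject H0 at alpha = 0.05.


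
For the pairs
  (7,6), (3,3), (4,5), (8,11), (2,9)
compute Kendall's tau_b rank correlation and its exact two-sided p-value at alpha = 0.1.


Step 1: Enumerate the 10 unordered pairs (i,j) with i<j and classify each by sign(x_j-x_i) * sign(y_j-y_i).
  (1,2):dx=-4,dy=-3->C; (1,3):dx=-3,dy=-1->C; (1,4):dx=+1,dy=+5->C; (1,5):dx=-5,dy=+3->D
  (2,3):dx=+1,dy=+2->C; (2,4):dx=+5,dy=+8->C; (2,5):dx=-1,dy=+6->D; (3,4):dx=+4,dy=+6->C
  (3,5):dx=-2,dy=+4->D; (4,5):dx=-6,dy=-2->C
Step 2: C = 7, D = 3, total pairs = 10.
Step 3: tau = (C - D)/(n(n-1)/2) = (7 - 3)/10 = 0.400000.
Step 4: Exact two-sided p-value (enumerate n! = 120 permutations of y under H0): p = 0.483333.
Step 5: alpha = 0.1. fail to reject H0.

tau_b = 0.4000 (C=7, D=3), p = 0.483333, fail to reject H0.


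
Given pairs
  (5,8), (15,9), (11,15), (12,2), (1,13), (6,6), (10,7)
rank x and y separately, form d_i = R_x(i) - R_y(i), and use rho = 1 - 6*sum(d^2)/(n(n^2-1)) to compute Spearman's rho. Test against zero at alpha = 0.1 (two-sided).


Step 1: Rank x and y separately (midranks; no ties here).
rank(x): 5->2, 15->7, 11->5, 12->6, 1->1, 6->3, 10->4
rank(y): 8->4, 9->5, 15->7, 2->1, 13->6, 6->2, 7->3
Step 2: d_i = R_x(i) - R_y(i); compute d_i^2.
  (2-4)^2=4, (7-5)^2=4, (5-7)^2=4, (6-1)^2=25, (1-6)^2=25, (3-2)^2=1, (4-3)^2=1
sum(d^2) = 64.
Step 3: rho = 1 - 6*64 / (7*(7^2 - 1)) = 1 - 384/336 = -0.142857.
Step 4: Under H0, t = rho * sqrt((n-2)/(1-rho^2)) = -0.3227 ~ t(5).
Step 5: Two-sided p-value from the t-distribution with 5 df = 0.759945.
Step 6: alpha = 0.1. fail to reject H0.

rho = -0.1429, p = 0.759945, fail to reject H0 at alpha = 0.1.


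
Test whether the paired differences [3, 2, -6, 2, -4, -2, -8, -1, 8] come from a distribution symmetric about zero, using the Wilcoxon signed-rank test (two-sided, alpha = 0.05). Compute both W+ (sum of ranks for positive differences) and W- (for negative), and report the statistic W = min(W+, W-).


Step 1: Drop any zero differences (none here) and take |d_i|.
|d| = [3, 2, 6, 2, 4, 2, 8, 1, 8]
Step 2: Midrank |d_i| (ties get averaged ranks).
ranks: |3|->5, |2|->3, |6|->7, |2|->3, |4|->6, |2|->3, |8|->8.5, |1|->1, |8|->8.5
Step 3: Attach original signs; sum ranks with positive sign and with negative sign.
W+ = 5 + 3 + 3 + 8.5 = 19.5
W- = 7 + 6 + 3 + 8.5 + 1 = 25.5
(Check: W+ + W- = 45 should equal n(n+1)/2 = 45.)
Step 4: Test statistic W = min(W+, W-) = 19.5.
Step 5: Ties in |d|, so use the tie-corrected normal approximation.
        E[W] = n(n+1)/4 = 9*10/4 = 22.5.
        Tie groups: |d|=2 (t=3), |d|=8 (t=2); sum(t^3 - t) = 30.
        Var[W] = n(n+1)(2n+1)/24 - sum(t^3-t)/48 = 1710/24 - 30/48 = 70.625.
        z = (W - E[W]) / sqrt(Var[W]) = (19.5 - 22.5) / 8.4039 = -0.3570.
        Two-sided p = 2*Phi(z) = 0.721108.
Step 6: alpha = 0.05. fail to reject H0.

W+ = 19.5, W- = 25.5, W = min = 19.5, p = 0.721108, fail to reject H0.


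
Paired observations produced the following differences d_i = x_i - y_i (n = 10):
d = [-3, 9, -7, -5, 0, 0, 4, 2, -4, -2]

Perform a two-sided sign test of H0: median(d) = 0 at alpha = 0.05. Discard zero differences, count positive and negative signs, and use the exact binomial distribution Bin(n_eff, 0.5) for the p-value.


Step 1: Discard zero differences. Original n = 10; n_eff = number of nonzero differences = 8.
Nonzero differences (with sign): -3, +9, -7, -5, +4, +2, -4, -2
Step 2: Count signs: positive = 3, negative = 5.
Step 3: Under H0: P(positive) = 0.5, so the number of positives S ~ Bin(8, 0.5).
Step 4: Two-sided exact p-value = sum of Bin(8,0.5) probabilities at or below the observed probability = 0.726562.
Step 5: alpha = 0.05. fail to reject H0.

n_eff = 8, pos = 3, neg = 5, p = 0.726562, fail to reject H0.


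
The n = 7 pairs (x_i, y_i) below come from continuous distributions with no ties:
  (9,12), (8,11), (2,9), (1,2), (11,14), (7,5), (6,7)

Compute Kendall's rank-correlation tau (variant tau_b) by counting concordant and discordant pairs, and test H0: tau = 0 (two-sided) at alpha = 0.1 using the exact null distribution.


Step 1: Enumerate the 21 unordered pairs (i,j) with i<j and classify each by sign(x_j-x_i) * sign(y_j-y_i).
  (1,2):dx=-1,dy=-1->C; (1,3):dx=-7,dy=-3->C; (1,4):dx=-8,dy=-10->C; (1,5):dx=+2,dy=+2->C
  (1,6):dx=-2,dy=-7->C; (1,7):dx=-3,dy=-5->C; (2,3):dx=-6,dy=-2->C; (2,4):dx=-7,dy=-9->C
  (2,5):dx=+3,dy=+3->C; (2,6):dx=-1,dy=-6->C; (2,7):dx=-2,dy=-4->C; (3,4):dx=-1,dy=-7->C
  (3,5):dx=+9,dy=+5->C; (3,6):dx=+5,dy=-4->D; (3,7):dx=+4,dy=-2->D; (4,5):dx=+10,dy=+12->C
  (4,6):dx=+6,dy=+3->C; (4,7):dx=+5,dy=+5->C; (5,6):dx=-4,dy=-9->C; (5,7):dx=-5,dy=-7->C
  (6,7):dx=-1,dy=+2->D
Step 2: C = 18, D = 3, total pairs = 21.
Step 3: tau = (C - D)/(n(n-1)/2) = (18 - 3)/21 = 0.714286.
Step 4: Exact two-sided p-value (enumerate n! = 5040 permutations of y under H0): p = 0.030159.
Step 5: alpha = 0.1. reject H0.

tau_b = 0.7143 (C=18, D=3), p = 0.030159, reject H0.


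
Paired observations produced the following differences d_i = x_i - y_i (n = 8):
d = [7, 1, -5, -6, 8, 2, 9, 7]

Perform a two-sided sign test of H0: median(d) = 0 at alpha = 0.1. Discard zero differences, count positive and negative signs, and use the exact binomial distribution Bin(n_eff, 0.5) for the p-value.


Step 1: Discard zero differences. Original n = 8; n_eff = number of nonzero differences = 8.
Nonzero differences (with sign): +7, +1, -5, -6, +8, +2, +9, +7
Step 2: Count signs: positive = 6, negative = 2.
Step 3: Under H0: P(positive) = 0.5, so the number of positives S ~ Bin(8, 0.5).
Step 4: Two-sided exact p-value = sum of Bin(8,0.5) probabilities at or below the observed probability = 0.289062.
Step 5: alpha = 0.1. fail to reject H0.

n_eff = 8, pos = 6, neg = 2, p = 0.289062, fail to reject H0.


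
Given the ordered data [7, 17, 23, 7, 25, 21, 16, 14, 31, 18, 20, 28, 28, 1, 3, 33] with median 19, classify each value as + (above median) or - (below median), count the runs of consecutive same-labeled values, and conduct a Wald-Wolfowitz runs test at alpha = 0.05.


Step 1: Compute median = 19; label A = above, B = below.
Labels in order: BBABAABBABAAABBA  (n_A = 8, n_B = 8)
Step 2: Count runs R = 10.
Step 3: Under H0 (random ordering), E[R] = 2*n_A*n_B/(n_A+n_B) + 1 = 2*8*8/16 + 1 = 9.0000.
        Var[R] = 2*n_A*n_B*(2*n_A*n_B - n_A - n_B) / ((n_A+n_B)^2 * (n_A+n_B-1)) = 14336/3840 = 3.7333.
        SD[R] = 1.9322.
Step 4: Continuity-corrected z = (R - 0.5 - E[R]) / SD[R] = (10 - 0.5 - 9.0000) / 1.9322 = 0.2588.
Step 5: Two-sided p-value via normal approximation = 2*(1 - Phi(|z|)) = 0.795809.
Step 6: alpha = 0.05. fail to reject H0.

R = 10, z = 0.2588, p = 0.795809, fail to reject H0.


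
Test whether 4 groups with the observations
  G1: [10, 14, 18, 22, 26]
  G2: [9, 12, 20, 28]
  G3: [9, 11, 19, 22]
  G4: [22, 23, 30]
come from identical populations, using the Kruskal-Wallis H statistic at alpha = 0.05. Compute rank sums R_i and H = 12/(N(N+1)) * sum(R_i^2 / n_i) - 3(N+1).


Step 1: Combine all N = 16 observations and assign midranks.
sorted (value, group, rank): (9,G2,1.5), (9,G3,1.5), (10,G1,3), (11,G3,4), (12,G2,5), (14,G1,6), (18,G1,7), (19,G3,8), (20,G2,9), (22,G1,11), (22,G3,11), (22,G4,11), (23,G4,13), (26,G1,14), (28,G2,15), (30,G4,16)
Step 2: Sum ranks within each group.
R_1 = 41 (n_1 = 5)
R_2 = 30.5 (n_2 = 4)
R_3 = 24.5 (n_3 = 4)
R_4 = 40 (n_4 = 3)
Step 3: H = 12/(N(N+1)) * sum(R_i^2/n_i) - 3(N+1)
     = 12/(16*17) * (41^2/5 + 30.5^2/4 + 24.5^2/4 + 40^2/3) - 3*17
     = 0.044118 * 1252.16 - 51
     = 4.242279.
Step 4: Ties present; correction factor C = 1 - 30/(16^3 - 16) = 0.992647. Corrected H = 4.242279 / 0.992647 = 4.273704.
Step 5: Under H0, H ~ chi^2(3); p-value = 0.233386.
Step 6: alpha = 0.05. fail to reject H0.

H = 4.2737, df = 3, p = 0.233386, fail to reject H0.


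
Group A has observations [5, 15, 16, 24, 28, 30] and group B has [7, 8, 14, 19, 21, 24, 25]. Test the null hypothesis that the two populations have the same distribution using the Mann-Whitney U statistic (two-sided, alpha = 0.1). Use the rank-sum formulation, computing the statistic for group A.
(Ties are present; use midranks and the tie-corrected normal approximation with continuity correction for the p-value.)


Step 1: Combine and sort all 13 observations; assign midranks.
sorted (value, group): (5,X), (7,Y), (8,Y), (14,Y), (15,X), (16,X), (19,Y), (21,Y), (24,X), (24,Y), (25,Y), (28,X), (30,X)
ranks: 5->1, 7->2, 8->3, 14->4, 15->5, 16->6, 19->7, 21->8, 24->9.5, 24->9.5, 25->11, 28->12, 30->13
Step 2: Rank sum for X: R1 = 1 + 5 + 6 + 9.5 + 12 + 13 = 46.5.
Step 3: U_X = R1 - n1(n1+1)/2 = 46.5 - 6*7/2 = 46.5 - 21 = 25.5.
       U_Y = n1*n2 - U_X = 42 - 25.5 = 16.5.
Step 4: Ties are present, so use the tie-corrected normal approximation (with continuity correction) for the p-value.
Step 5: p-value = 0.567176; compare to alpha = 0.1. fail to reject H0.

U_X = 25.5, p = 0.567176, fail to reject H0 at alpha = 0.1.


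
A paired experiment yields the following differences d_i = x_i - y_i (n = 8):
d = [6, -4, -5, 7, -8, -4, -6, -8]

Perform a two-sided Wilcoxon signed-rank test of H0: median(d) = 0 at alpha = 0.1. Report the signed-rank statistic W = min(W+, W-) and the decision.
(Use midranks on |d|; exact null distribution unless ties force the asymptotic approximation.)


Step 1: Drop any zero differences (none here) and take |d_i|.
|d| = [6, 4, 5, 7, 8, 4, 6, 8]
Step 2: Midrank |d_i| (ties get averaged ranks).
ranks: |6|->4.5, |4|->1.5, |5|->3, |7|->6, |8|->7.5, |4|->1.5, |6|->4.5, |8|->7.5
Step 3: Attach original signs; sum ranks with positive sign and with negative sign.
W+ = 4.5 + 6 = 10.5
W- = 1.5 + 3 + 7.5 + 1.5 + 4.5 + 7.5 = 25.5
(Check: W+ + W- = 36 should equal n(n+1)/2 = 36.)
Step 4: Test statistic W = min(W+, W-) = 10.5.
Step 5: Ties in |d|, so use the tie-corrected normal approximation.
        E[W] = n(n+1)/4 = 8*9/4 = 18.
        Tie groups: |d|=4 (t=2), |d|=6 (t=2), |d|=8 (t=2); sum(t^3 - t) = 18.
        Var[W] = n(n+1)(2n+1)/24 - sum(t^3-t)/48 = 1224/24 - 18/48 = 50.625.
        z = (W - E[W]) / sqrt(Var[W]) = (10.5 - 18) / 7.1151 = -1.0541.
        Two-sided p = 2*Phi(z) = 0.291841.
Step 6: alpha = 0.1. fail to reject H0.

W+ = 10.5, W- = 25.5, W = min = 10.5, p = 0.291841, fail to reject H0.


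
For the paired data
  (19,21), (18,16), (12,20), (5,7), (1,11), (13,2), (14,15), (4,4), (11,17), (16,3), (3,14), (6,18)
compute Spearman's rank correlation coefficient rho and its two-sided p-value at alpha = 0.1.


Step 1: Rank x and y separately (midranks; no ties here).
rank(x): 19->12, 18->11, 12->7, 5->4, 1->1, 13->8, 14->9, 4->3, 11->6, 16->10, 3->2, 6->5
rank(y): 21->12, 16->8, 20->11, 7->4, 11->5, 2->1, 15->7, 4->3, 17->9, 3->2, 14->6, 18->10
Step 2: d_i = R_x(i) - R_y(i); compute d_i^2.
  (12-12)^2=0, (11-8)^2=9, (7-11)^2=16, (4-4)^2=0, (1-5)^2=16, (8-1)^2=49, (9-7)^2=4, (3-3)^2=0, (6-9)^2=9, (10-2)^2=64, (2-6)^2=16, (5-10)^2=25
sum(d^2) = 208.
Step 3: rho = 1 - 6*208 / (12*(12^2 - 1)) = 1 - 1248/1716 = 0.272727.
Step 4: Under H0, t = rho * sqrt((n-2)/(1-rho^2)) = 0.8964 ~ t(10).
Step 5: Two-sided p-value from the t-distribution with 10 df = 0.391097.
Step 6: alpha = 0.1. fail to reject H0.

rho = 0.2727, p = 0.391097, fail to reject H0 at alpha = 0.1.


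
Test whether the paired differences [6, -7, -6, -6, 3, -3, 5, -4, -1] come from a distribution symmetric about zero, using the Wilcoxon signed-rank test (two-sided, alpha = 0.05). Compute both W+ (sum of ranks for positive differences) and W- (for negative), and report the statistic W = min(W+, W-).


Step 1: Drop any zero differences (none here) and take |d_i|.
|d| = [6, 7, 6, 6, 3, 3, 5, 4, 1]
Step 2: Midrank |d_i| (ties get averaged ranks).
ranks: |6|->7, |7|->9, |6|->7, |6|->7, |3|->2.5, |3|->2.5, |5|->5, |4|->4, |1|->1
Step 3: Attach original signs; sum ranks with positive sign and with negative sign.
W+ = 7 + 2.5 + 5 = 14.5
W- = 9 + 7 + 7 + 2.5 + 4 + 1 = 30.5
(Check: W+ + W- = 45 should equal n(n+1)/2 = 45.)
Step 4: Test statistic W = min(W+, W-) = 14.5.
Step 5: Ties in |d|, so use the tie-corrected normal approximation.
        E[W] = n(n+1)/4 = 9*10/4 = 22.5.
        Tie groups: |d|=3 (t=2), |d|=6 (t=3); sum(t^3 - t) = 30.
        Var[W] = n(n+1)(2n+1)/24 - sum(t^3-t)/48 = 1710/24 - 30/48 = 70.625.
        z = (W - E[W]) / sqrt(Var[W]) = (14.5 - 22.5) / 8.4039 = -0.9519.
        Two-sided p = 2*Phi(z) = 0.341126.
Step 6: alpha = 0.05. fail to reject H0.

W+ = 14.5, W- = 30.5, W = min = 14.5, p = 0.341126, fail to reject H0.


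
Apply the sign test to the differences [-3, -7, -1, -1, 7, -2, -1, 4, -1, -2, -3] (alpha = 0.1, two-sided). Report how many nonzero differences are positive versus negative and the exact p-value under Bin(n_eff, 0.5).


Step 1: Discard zero differences. Original n = 11; n_eff = number of nonzero differences = 11.
Nonzero differences (with sign): -3, -7, -1, -1, +7, -2, -1, +4, -1, -2, -3
Step 2: Count signs: positive = 2, negative = 9.
Step 3: Under H0: P(positive) = 0.5, so the number of positives S ~ Bin(11, 0.5).
Step 4: Two-sided exact p-value = sum of Bin(11,0.5) probabilities at or below the observed probability = 0.065430.
Step 5: alpha = 0.1. reject H0.

n_eff = 11, pos = 2, neg = 9, p = 0.065430, reject H0.


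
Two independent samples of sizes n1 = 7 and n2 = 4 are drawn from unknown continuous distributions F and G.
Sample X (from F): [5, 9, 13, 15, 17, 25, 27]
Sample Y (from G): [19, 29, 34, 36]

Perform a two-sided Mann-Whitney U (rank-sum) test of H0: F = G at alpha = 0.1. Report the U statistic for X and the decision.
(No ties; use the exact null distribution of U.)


Step 1: Combine and sort all 11 observations; assign midranks.
sorted (value, group): (5,X), (9,X), (13,X), (15,X), (17,X), (19,Y), (25,X), (27,X), (29,Y), (34,Y), (36,Y)
ranks: 5->1, 9->2, 13->3, 15->4, 17->5, 19->6, 25->7, 27->8, 29->9, 34->10, 36->11
Step 2: Rank sum for X: R1 = 1 + 2 + 3 + 4 + 5 + 7 + 8 = 30.
Step 3: U_X = R1 - n1(n1+1)/2 = 30 - 7*8/2 = 30 - 28 = 2.
       U_Y = n1*n2 - U_X = 28 - 2 = 26.
Step 4: No ties, so the exact null distribution of U (based on enumerating the C(11,7) = 330 equally likely rank assignments) gives the two-sided p-value.
Step 5: p-value = 0.024242; compare to alpha = 0.1. reject H0.

U_X = 2, p = 0.024242, reject H0 at alpha = 0.1.


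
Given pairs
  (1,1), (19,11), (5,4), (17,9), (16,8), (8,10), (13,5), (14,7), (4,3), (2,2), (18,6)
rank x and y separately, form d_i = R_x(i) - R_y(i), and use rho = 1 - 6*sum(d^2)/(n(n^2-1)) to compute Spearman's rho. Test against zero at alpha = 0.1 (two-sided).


Step 1: Rank x and y separately (midranks; no ties here).
rank(x): 1->1, 19->11, 5->4, 17->9, 16->8, 8->5, 13->6, 14->7, 4->3, 2->2, 18->10
rank(y): 1->1, 11->11, 4->4, 9->9, 8->8, 10->10, 5->5, 7->7, 3->3, 2->2, 6->6
Step 2: d_i = R_x(i) - R_y(i); compute d_i^2.
  (1-1)^2=0, (11-11)^2=0, (4-4)^2=0, (9-9)^2=0, (8-8)^2=0, (5-10)^2=25, (6-5)^2=1, (7-7)^2=0, (3-3)^2=0, (2-2)^2=0, (10-6)^2=16
sum(d^2) = 42.
Step 3: rho = 1 - 6*42 / (11*(11^2 - 1)) = 1 - 252/1320 = 0.809091.
Step 4: Under H0, t = rho * sqrt((n-2)/(1-rho^2)) = 4.1302 ~ t(9).
Step 5: Two-sided p-value from the t-distribution with 9 df = 0.002559.
Step 6: alpha = 0.1. reject H0.

rho = 0.8091, p = 0.002559, reject H0 at alpha = 0.1.


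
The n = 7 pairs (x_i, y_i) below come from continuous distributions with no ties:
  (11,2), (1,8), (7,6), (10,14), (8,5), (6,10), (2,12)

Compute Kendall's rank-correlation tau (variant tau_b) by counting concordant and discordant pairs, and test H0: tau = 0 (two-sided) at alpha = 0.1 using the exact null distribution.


Step 1: Enumerate the 21 unordered pairs (i,j) with i<j and classify each by sign(x_j-x_i) * sign(y_j-y_i).
  (1,2):dx=-10,dy=+6->D; (1,3):dx=-4,dy=+4->D; (1,4):dx=-1,dy=+12->D; (1,5):dx=-3,dy=+3->D
  (1,6):dx=-5,dy=+8->D; (1,7):dx=-9,dy=+10->D; (2,3):dx=+6,dy=-2->D; (2,4):dx=+9,dy=+6->C
  (2,5):dx=+7,dy=-3->D; (2,6):dx=+5,dy=+2->C; (2,7):dx=+1,dy=+4->C; (3,4):dx=+3,dy=+8->C
  (3,5):dx=+1,dy=-1->D; (3,6):dx=-1,dy=+4->D; (3,7):dx=-5,dy=+6->D; (4,5):dx=-2,dy=-9->C
  (4,6):dx=-4,dy=-4->C; (4,7):dx=-8,dy=-2->C; (5,6):dx=-2,dy=+5->D; (5,7):dx=-6,dy=+7->D
  (6,7):dx=-4,dy=+2->D
Step 2: C = 7, D = 14, total pairs = 21.
Step 3: tau = (C - D)/(n(n-1)/2) = (7 - 14)/21 = -0.333333.
Step 4: Exact two-sided p-value (enumerate n! = 5040 permutations of y under H0): p = 0.381349.
Step 5: alpha = 0.1. fail to reject H0.

tau_b = -0.3333 (C=7, D=14), p = 0.381349, fail to reject H0.


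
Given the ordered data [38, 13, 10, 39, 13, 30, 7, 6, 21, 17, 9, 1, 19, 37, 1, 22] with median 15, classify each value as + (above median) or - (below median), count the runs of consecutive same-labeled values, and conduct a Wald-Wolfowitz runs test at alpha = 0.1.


Step 1: Compute median = 15; label A = above, B = below.
Labels in order: ABBABABBAABBAABA  (n_A = 8, n_B = 8)
Step 2: Count runs R = 11.
Step 3: Under H0 (random ordering), E[R] = 2*n_A*n_B/(n_A+n_B) + 1 = 2*8*8/16 + 1 = 9.0000.
        Var[R] = 2*n_A*n_B*(2*n_A*n_B - n_A - n_B) / ((n_A+n_B)^2 * (n_A+n_B-1)) = 14336/3840 = 3.7333.
        SD[R] = 1.9322.
Step 4: Continuity-corrected z = (R - 0.5 - E[R]) / SD[R] = (11 - 0.5 - 9.0000) / 1.9322 = 0.7763.
Step 5: Two-sided p-value via normal approximation = 2*(1 - Phi(|z|)) = 0.437558.
Step 6: alpha = 0.1. fail to reject H0.

R = 11, z = 0.7763, p = 0.437558, fail to reject H0.


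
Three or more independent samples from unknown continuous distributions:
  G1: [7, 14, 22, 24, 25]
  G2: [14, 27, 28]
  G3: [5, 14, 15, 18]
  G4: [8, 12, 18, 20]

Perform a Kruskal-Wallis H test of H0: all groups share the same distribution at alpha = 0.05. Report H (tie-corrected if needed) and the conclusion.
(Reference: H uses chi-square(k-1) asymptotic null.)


Step 1: Combine all N = 16 observations and assign midranks.
sorted (value, group, rank): (5,G3,1), (7,G1,2), (8,G4,3), (12,G4,4), (14,G1,6), (14,G2,6), (14,G3,6), (15,G3,8), (18,G3,9.5), (18,G4,9.5), (20,G4,11), (22,G1,12), (24,G1,13), (25,G1,14), (27,G2,15), (28,G2,16)
Step 2: Sum ranks within each group.
R_1 = 47 (n_1 = 5)
R_2 = 37 (n_2 = 3)
R_3 = 24.5 (n_3 = 4)
R_4 = 27.5 (n_4 = 4)
Step 3: H = 12/(N(N+1)) * sum(R_i^2/n_i) - 3(N+1)
     = 12/(16*17) * (47^2/5 + 37^2/3 + 24.5^2/4 + 27.5^2/4) - 3*17
     = 0.044118 * 1237.26 - 51
     = 3.584926.
Step 4: Ties present; correction factor C = 1 - 30/(16^3 - 16) = 0.992647. Corrected H = 3.584926 / 0.992647 = 3.611481.
Step 5: Under H0, H ~ chi^2(3); p-value = 0.306589.
Step 6: alpha = 0.05. fail to reject H0.

H = 3.6115, df = 3, p = 0.306589, fail to reject H0.


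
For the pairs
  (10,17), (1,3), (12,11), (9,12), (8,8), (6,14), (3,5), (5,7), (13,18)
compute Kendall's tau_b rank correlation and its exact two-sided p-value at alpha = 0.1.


Step 1: Enumerate the 36 unordered pairs (i,j) with i<j and classify each by sign(x_j-x_i) * sign(y_j-y_i).
  (1,2):dx=-9,dy=-14->C; (1,3):dx=+2,dy=-6->D; (1,4):dx=-1,dy=-5->C; (1,5):dx=-2,dy=-9->C
  (1,6):dx=-4,dy=-3->C; (1,7):dx=-7,dy=-12->C; (1,8):dx=-5,dy=-10->C; (1,9):dx=+3,dy=+1->C
  (2,3):dx=+11,dy=+8->C; (2,4):dx=+8,dy=+9->C; (2,5):dx=+7,dy=+5->C; (2,6):dx=+5,dy=+11->C
  (2,7):dx=+2,dy=+2->C; (2,8):dx=+4,dy=+4->C; (2,9):dx=+12,dy=+15->C; (3,4):dx=-3,dy=+1->D
  (3,5):dx=-4,dy=-3->C; (3,6):dx=-6,dy=+3->D; (3,7):dx=-9,dy=-6->C; (3,8):dx=-7,dy=-4->C
  (3,9):dx=+1,dy=+7->C; (4,5):dx=-1,dy=-4->C; (4,6):dx=-3,dy=+2->D; (4,7):dx=-6,dy=-7->C
  (4,8):dx=-4,dy=-5->C; (4,9):dx=+4,dy=+6->C; (5,6):dx=-2,dy=+6->D; (5,7):dx=-5,dy=-3->C
  (5,8):dx=-3,dy=-1->C; (5,9):dx=+5,dy=+10->C; (6,7):dx=-3,dy=-9->C; (6,8):dx=-1,dy=-7->C
  (6,9):dx=+7,dy=+4->C; (7,8):dx=+2,dy=+2->C; (7,9):dx=+10,dy=+13->C; (8,9):dx=+8,dy=+11->C
Step 2: C = 31, D = 5, total pairs = 36.
Step 3: tau = (C - D)/(n(n-1)/2) = (31 - 5)/36 = 0.722222.
Step 4: Exact two-sided p-value (enumerate n! = 362880 permutations of y under H0): p = 0.005886.
Step 5: alpha = 0.1. reject H0.

tau_b = 0.7222 (C=31, D=5), p = 0.005886, reject H0.


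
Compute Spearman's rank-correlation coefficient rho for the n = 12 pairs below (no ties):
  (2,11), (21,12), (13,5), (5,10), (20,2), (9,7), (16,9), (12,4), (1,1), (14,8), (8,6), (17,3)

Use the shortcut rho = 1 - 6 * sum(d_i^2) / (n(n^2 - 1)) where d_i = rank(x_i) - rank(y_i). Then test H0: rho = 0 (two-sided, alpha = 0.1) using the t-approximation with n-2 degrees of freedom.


Step 1: Rank x and y separately (midranks; no ties here).
rank(x): 2->2, 21->12, 13->7, 5->3, 20->11, 9->5, 16->9, 12->6, 1->1, 14->8, 8->4, 17->10
rank(y): 11->11, 12->12, 5->5, 10->10, 2->2, 7->7, 9->9, 4->4, 1->1, 8->8, 6->6, 3->3
Step 2: d_i = R_x(i) - R_y(i); compute d_i^2.
  (2-11)^2=81, (12-12)^2=0, (7-5)^2=4, (3-10)^2=49, (11-2)^2=81, (5-7)^2=4, (9-9)^2=0, (6-4)^2=4, (1-1)^2=0, (8-8)^2=0, (4-6)^2=4, (10-3)^2=49
sum(d^2) = 276.
Step 3: rho = 1 - 6*276 / (12*(12^2 - 1)) = 1 - 1656/1716 = 0.034965.
Step 4: Under H0, t = rho * sqrt((n-2)/(1-rho^2)) = 0.1106 ~ t(10).
Step 5: Two-sided p-value from the t-distribution with 10 df = 0.914093.
Step 6: alpha = 0.1. fail to reject H0.

rho = 0.0350, p = 0.914093, fail to reject H0 at alpha = 0.1.
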